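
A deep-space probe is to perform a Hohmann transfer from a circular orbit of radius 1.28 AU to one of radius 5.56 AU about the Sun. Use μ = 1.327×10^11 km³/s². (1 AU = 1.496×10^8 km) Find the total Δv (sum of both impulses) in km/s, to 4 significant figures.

Δv = 12.14 km/s

In km: r₁ = 1.28 × 1.496×10^8 = 1.91488×10^8 km; r₂ = 5.56 × 1.496×10^8 = 8.31776×10^8 km.
Transfer-ellipse semi-major axis a_t = (r₁ + r₂)/2 = (1.91488×10^8 + 8.31776×10^8)/2 = 5.11632×10^8 km.
At r₁ the circular-orbit speed is v₁ = √(μ/r₁) = 26.325 km/s.
Transfer-orbit speed at r₁ (vis-viva equation): v_p = √[μ(2/r₁ − 1/a_t)] = 33.565 km/s.
First burn Δv₁ = |v_p − v₁| = 7.240 km/s.
Circular speed at r₂: v₂ = √(μ/r₂) = 12.631 km/s.
Transfer-orbit speed at r₂: v_a = √[μ(2/r₂ − 1/a_t)] = 7.7272 km/s.
Second burn Δv₂ = |v₂ − v_a| = 4.904 km/s.
Δv = Δv₁ + Δv₂ = 7.240 + 4.904 = 12.14 km/s.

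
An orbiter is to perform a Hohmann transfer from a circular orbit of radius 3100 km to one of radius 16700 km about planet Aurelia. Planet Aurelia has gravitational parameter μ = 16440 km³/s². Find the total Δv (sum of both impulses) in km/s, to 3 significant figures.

The Hohmann ellipse has a_t = (r₁ + r₂)/2 = 9900 km.
At r₁ the circular-orbit speed is v₁ = √(μ/r₁) = 2.3029 km/s.
Transfer-orbit speed at r₁ (v² = μ(2/r − 1/a)): v_p = √[μ(2/r₁ − 1/a_t)] = 2.9910 km/s.
First burn Δv₁ = |v_p − v₁| = 0.6881 km/s.
At r₂, v₂ = √(μ/r₂) = 0.9922 km/s.
Transfer-orbit speed at r₂: v_a = √[μ(2/r₂ − 1/a_t)] = 0.5552 km/s.
Second burn Δv₂ = |v₂ − v_a| = 0.4370 km/s.
Total Δv = Δv₁ + Δv₂ = 1.125 km/s.

Δv = 1.13 km/s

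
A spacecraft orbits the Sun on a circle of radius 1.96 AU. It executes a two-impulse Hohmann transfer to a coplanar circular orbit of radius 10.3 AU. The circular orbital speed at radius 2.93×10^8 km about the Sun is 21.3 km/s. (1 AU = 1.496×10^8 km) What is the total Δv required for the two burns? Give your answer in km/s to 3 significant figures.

From the circular-orbit relation v² = μ/r at r = 2.93×10^8 km: μ = v²r = (21.3)² × 2.93×10^8 = 1.32931×10^11 km³/s².
In km: r₁ = 1.96 × 1.496×10^8 = 2.93216×10^8 km; r₂ = 10.3 × 1.496×10^8 = 1.54088×10^9 km.
Semi-major axis of the transfer orbit: a_t = (2.93216×10^8 + 1.54088×10^9)/2 = 9.17048×10^8 km.
Circular speed at r₁: v₁ = √(μ/r₁) = √(1.32931×10^11/2.93216×10^8) = 21.292 km/s.
Transfer-orbit speed at r₁ (v² = μ(2/r − 1/a)): v_p = √[μ(2/r₁ − 1/a_t)] = 27.600 km/s.
First burn Δv₁ = |v_p − v₁| = 6.308 km/s.
Circular speed at r₂: v₂ = √(μ/r₂) = 9.288 km/s.
Transfer-orbit speed at r₂: v_a = √[μ(2/r₂ − 1/a_t)] = 5.252 km/s.
Second burn Δv₂ = |v₂ − v_a| = 4.036 km/s.
Total Δv = Δv₁ + Δv₂ = 10.34 km/s.

Δv = 10.3 km/s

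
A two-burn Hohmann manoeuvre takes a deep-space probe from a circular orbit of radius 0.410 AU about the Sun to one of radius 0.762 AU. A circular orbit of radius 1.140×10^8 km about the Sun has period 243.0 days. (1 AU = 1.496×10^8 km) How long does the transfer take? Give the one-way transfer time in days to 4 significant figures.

From Kepler's third law T² = 4π²r³/μ at r = 1.140×10^8 km, T = 243.0 days = 243.0 × 86400 s = 2.09952×10^7 s: μ = 4π²r³/T² = 1.32689×10^11 km³/s².
In km: r₁ = 0.410 × 1.496×10^8 = 6.1336×10^7 km; r₂ = 0.762 × 1.496×10^8 = 1.139952×10^8 km.
Semi-major axis of the transfer orbit: a_t = (6.1336×10^7 + 1.139952×10^8)/2 = 8.76656×10^7 km.
Half the transfer-orbit period gives t = π√(a_t³/μ) = 7.079×10^6 s.
Converting: 7.079×10^6 s ÷ 86400 s/day = 81.93 days.

t = 81.93 days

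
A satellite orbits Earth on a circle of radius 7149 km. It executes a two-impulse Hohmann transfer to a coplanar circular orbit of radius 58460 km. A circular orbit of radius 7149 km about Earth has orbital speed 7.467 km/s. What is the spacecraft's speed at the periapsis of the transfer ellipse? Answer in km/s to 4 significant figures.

v = 9.968 km/s

From the circular-orbit relation v² = μ/r at r = 7149 km: μ = v²r = (7.467)² × 7149 = 3.98600×10^5 km³/s².
Transfer-ellipse semi-major axis a_t = (r₁ + r₂)/2 = (7149 + 58460)/2 = 32804.5 km.
At periapsis, r = 7149 km.
From the vis-viva equation, v = √[μ(2/r − 1/a_t)] = 9.968 km/s.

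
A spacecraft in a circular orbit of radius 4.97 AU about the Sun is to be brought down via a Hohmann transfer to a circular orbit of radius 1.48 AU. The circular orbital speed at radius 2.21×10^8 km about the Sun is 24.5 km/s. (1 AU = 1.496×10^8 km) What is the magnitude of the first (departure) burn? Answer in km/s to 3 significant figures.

From the circular-orbit relation v² = μ/r at r = 2.21×10^8 km: μ = v²r = (24.5)² × 2.21×10^8 = 1.32655×10^11 km³/s².
In km: r₁ = 4.97 × 1.496×10^8 = 7.43512×10^8 km; r₂ = 1.48 × 1.496×10^8 = 2.21408×10^8 km.
Semi-major axis of the transfer orbit: a_t = (7.43512×10^8 + 2.21408×10^8)/2 = 4.8246×10^8 km.
Circular speed at r = 7.43512×10^8 km: v_c = √(μ/r) = 13.3573 km/s.
Vis-viva on the transfer ellipse at r = 7.43512×10^8 km gives v_t = √[μ(2/r − 1/a_t)] = 9.04866 km/s.
Δv₁ = |v_t − v_c| = |9.04866 − 13.3573| = 4.309 km/s.

Δv₁ = 4.31 km/s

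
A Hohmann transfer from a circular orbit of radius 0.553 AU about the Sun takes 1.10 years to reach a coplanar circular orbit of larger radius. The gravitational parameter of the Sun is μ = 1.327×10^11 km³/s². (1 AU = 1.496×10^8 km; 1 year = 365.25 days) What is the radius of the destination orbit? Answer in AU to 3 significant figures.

r₂ = 2.83 AU

In km: r₁ = 0.553 × 1.496×10^8 = 8.27288×10^7 km.
Transfer time t = 1.10 years × 365.25 × 86400 s = 3.471336×10^7 s, and t = π√(a_t³/μ).
So a_t = (μ t²/π²)^(1/3) = (1.327×10^11 × (3.471336×10^7)² / π²)^(1/3) = 2.5304×10^8 km.
Since a_t = (r₁ + r₂)/2, r₂ = 2a_t − r₁ = 2×2.5304×10^8 − 8.27288×10^7 = 4.233512×10^8 km.
In AU: r₂ = 4.233512×10^8 / 1.496×10^8 = 2.83 AU.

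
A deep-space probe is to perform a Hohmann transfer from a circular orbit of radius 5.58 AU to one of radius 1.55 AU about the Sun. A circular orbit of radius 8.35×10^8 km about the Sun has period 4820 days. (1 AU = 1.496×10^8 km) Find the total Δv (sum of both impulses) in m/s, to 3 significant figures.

From Kepler's third law T² = 4π²r³/μ at r = 8.35×10^8 km, T = 4820 days = 4820 × 86400 s = 4.16448×10^8 s: μ = 4π²r³/T² = 1.32525×10^11 km³/s².
In km: r₁ = 5.58 × 1.496×10^8 = 8.34768×10^8 km; r₂ = 1.55 × 1.496×10^8 = 2.3188×10^8 km.
The Hohmann ellipse has a_t = (r₁ + r₂)/2 = 5.33324×10^8 km.
At r₁ the circular-orbit speed is v₁ = √(μ/r₁) = 12.5999 km/s.
On the transfer ellipse at r₁, vis-viva equation gives v_a = √[μ(2/r₁ − 1/a_t)] = 8.30811 km/s.
First burn Δv₁ = |v_a − v₁| = 4.2918 km/s.
At r₂, v₂ = √(μ/r₂) = 23.9066 km/s.
Transfer-orbit speed at r₂: v_p = √[μ(2/r₂ − 1/a_t)] = 29.9092 km/s.
Second burn Δv₂ = |v₂ − v_p| = 6.0026 km/s.
Δv = Δv₁ + Δv₂ = 4.2918 + 6.0026 = 10.29 km/s.

Δv = 10300 m/s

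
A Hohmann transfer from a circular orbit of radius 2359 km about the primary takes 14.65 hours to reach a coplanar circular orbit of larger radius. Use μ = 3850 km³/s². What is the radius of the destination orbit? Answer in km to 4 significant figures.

r₂ = 18190 km

Transfer time t = 14.65 hours = 52740 s, and t = π√(a_t³/μ).
So a_t = (μ t²/π²)^(1/3) = (3850 × (52740)² / π²)^(1/3) = 10276 km.
Since a_t = (r₁ + r₂)/2, r₂ = 2a_t − r₁ = 2×10276 − 2359 = 18193 km.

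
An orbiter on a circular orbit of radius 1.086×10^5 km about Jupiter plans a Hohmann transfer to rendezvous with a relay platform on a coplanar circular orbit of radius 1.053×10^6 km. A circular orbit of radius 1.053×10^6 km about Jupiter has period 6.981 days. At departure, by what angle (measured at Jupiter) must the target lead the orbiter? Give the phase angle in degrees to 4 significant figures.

φ = 106.3°

From Kepler's third law T² = 4π²r³/μ at r = 1.053×10^6 km, T = 6.981 days = 6.981 × 86400 s = 6.031584×10^5 s: μ = 4π²r³/T² = 1.26702×10^8 km³/s².
The Hohmann ellipse has a_t = (r₁ + r₂)/2 = 5.808×10^5 km.
Transfer time t = π√(a_t³/μ) = 1.235×10^5 s.
Target angular speed ω₂ = √(μ/r₂³) = 1.042×10^-5 rad/s.
Angle swept by the target during transfer: ω₂·t = 1.2869 rad = 73.73°.
Arrival is 180° from departure on the ellipse, so φ = 180° − 73.73° = 106.3°.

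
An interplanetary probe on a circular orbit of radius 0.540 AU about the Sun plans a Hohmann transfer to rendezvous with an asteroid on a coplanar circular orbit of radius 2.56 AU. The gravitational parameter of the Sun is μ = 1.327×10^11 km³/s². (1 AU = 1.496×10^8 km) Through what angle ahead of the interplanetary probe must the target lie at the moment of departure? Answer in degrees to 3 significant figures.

In km: r₁ = 0.540 × 1.496×10^8 = 8.0784×10^7 km; r₂ = 2.56 × 1.496×10^8 = 3.82976×10^8 km.
Semi-major axis of the transfer orbit: a_t = (8.0784×10^7 + 3.82976×10^8)/2 = 2.3188×10^8 km.
The half-period of the transfer ellipse is t = π√(a_t³/μ) = 3.045×10^7 s.
The target's mean motion on its circular orbit is ω₂ = √(μ/r₂³) = 4.860×10^-8 rad/s.
Angle swept by the target during transfer: ω₂·t = 1.480 rad = 84.80°.
The interplanetary probe traverses 180° on the transfer ellipse, so the target must lead by 180° − 84.80° = 95.2°.

φ = 95.2°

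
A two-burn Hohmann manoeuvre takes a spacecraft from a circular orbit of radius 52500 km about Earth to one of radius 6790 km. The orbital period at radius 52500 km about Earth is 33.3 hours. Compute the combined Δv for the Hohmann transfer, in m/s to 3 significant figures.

Δv = 3970 m/s

From Kepler's third law T² = 4π²r³/μ at r = 52500 km, T = 33.3 hours = 33.3 × 3600 s = 1.1988×10^5 s: μ = 4π²r³/T² = 3.97506×10^5 km³/s².
Transfer-ellipse semi-major axis a_t = (r₁ + r₂)/2 = (52500 + 6790)/2 = 29645 km.
At r₁ the circular-orbit speed is v₁ = √(μ/r₁) = 2.752 km/s.
On the transfer ellipse at r₁, vis-viva gives v_a = √[μ(2/r₁ − 1/a_t)] = 1.317 km/s.
First burn Δv₁ = |v_a − v₁| = 1.435 km/s.
At r₂, v₂ = √(μ/r₂) = 7.6513 km/s.
Transfer-orbit speed at r₂: v_p = √[μ(2/r₂ − 1/a_t)] = 10.182 km/s.
Second burn Δv₂ = |v₂ − v_p| = 2.531 km/s.
Total Δv = Δv₁ + Δv₂ = 3.966 km/s.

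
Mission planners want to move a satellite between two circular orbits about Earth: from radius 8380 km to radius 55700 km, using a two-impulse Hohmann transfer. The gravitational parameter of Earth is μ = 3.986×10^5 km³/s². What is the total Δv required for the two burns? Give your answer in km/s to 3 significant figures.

The Hohmann ellipse has a_t = (r₁ + r₂)/2 = 32040 km.
Circular speed at r₁: v₁ = √(μ/r₁) = √(3.986×10^5/8380) = 6.8968 km/s.
Transfer-orbit speed at r₁ (v² = μ(2/r − 1/a)): v_p = √[μ(2/r₁ − 1/a_t)] = 9.0934 km/s.
First burn Δv₁ = |v_p − v₁| = 2.197 km/s.
Circular speed at r₂: v₂ = √(μ/r₂) = 2.675 km/s.
Transfer-orbit speed at r₂: v_a = √[μ(2/r₂ − 1/a_t)] = 1.368 km/s.
Second burn Δv₂ = |v₂ − v_a| = 1.307 km/s.
Total Δv = Δv₁ + Δv₂ = 3.504 km/s.

Δv = 3.50 km/s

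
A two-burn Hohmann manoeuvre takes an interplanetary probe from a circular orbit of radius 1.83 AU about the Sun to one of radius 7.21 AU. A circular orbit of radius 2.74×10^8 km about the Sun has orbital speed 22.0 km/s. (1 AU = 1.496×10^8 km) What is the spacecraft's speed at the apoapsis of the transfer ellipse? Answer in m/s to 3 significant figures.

From the circular-orbit relation v² = μ/r at r = 2.74×10^8 km: μ = v²r = (22.0)² × 2.74×10^8 = 1.32616×10^11 km³/s².
In km: r₁ = 1.83 × 1.496×10^8 = 2.73768×10^8 km; r₂ = 7.21 × 1.496×10^8 = 1.078616×10^9 km.
Transfer-ellipse semi-major axis a_t = (r₁ + r₂)/2 = (2.73768×10^8 + 1.078616×10^9)/2 = 6.76192×10^8 km.
At apoapsis, r = 1.078616×10^9 km.
Vis-viva: v = √[μ(2/r − 1/a_t)] = √[1.32616×10^11 × (2/1.078616×10^9 − 1/6.76192×10^8)] = 7.055 km/s.

v = 7060 m/s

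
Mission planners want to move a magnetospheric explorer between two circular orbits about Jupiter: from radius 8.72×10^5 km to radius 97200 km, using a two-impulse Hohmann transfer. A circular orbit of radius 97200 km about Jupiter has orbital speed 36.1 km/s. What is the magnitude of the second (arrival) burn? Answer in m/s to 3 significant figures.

Δv₂ = 12300 m/s

From the circular-orbit relation v² = μ/r at r = 97200 km: μ = v²r = (36.1)² × 97200 = 1.26672×10^8 km³/s².
Semi-major axis of the transfer orbit: a_t = (8.720×10^5 + 97200)/2 = 4.846×10^5 km.
On the circular orbit at r = 97200 km, v_c = √(μ/r) = 36.10 km/s.
Vis-viva on the transfer ellipse at r = 97200 km gives v_t = √[μ(2/r − 1/a_t)] = 48.43 km/s.
Δv₂ = |v_t − v_c| = |48.43 − 36.10| = 12.33 km/s.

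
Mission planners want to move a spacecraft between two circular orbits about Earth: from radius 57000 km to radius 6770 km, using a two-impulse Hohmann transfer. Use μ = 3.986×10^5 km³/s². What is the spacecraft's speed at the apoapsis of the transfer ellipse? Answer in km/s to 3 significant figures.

v = 1.22 km/s

Transfer-ellipse semi-major axis a_t = (r₁ + r₂)/2 = (57000 + 6770)/2 = 31885 km.
The apoapsis of the transfer ellipse is at r = 57000 km.
Vis-viva: v = √[μ(2/r − 1/a_t)] = √[3.986×10^5 × (2/57000 − 1/31885)] = 1.219 km/s.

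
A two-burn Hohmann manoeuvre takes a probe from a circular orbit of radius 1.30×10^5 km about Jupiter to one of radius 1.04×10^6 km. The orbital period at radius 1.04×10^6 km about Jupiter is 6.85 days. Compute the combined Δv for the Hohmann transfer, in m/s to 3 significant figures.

From Kepler's third law T² = 4π²r³/μ at r = 1.04×10^6 km, T = 6.85 days = 6.85 × 86400 s = 5.9184×10^5 s: μ = 4π²r³/T² = 1.26780×10^8 km³/s².
Transfer-ellipse semi-major axis a_t = (r₁ + r₂)/2 = (1.300×10^5 + 1.040×10^6)/2 = 5.850×10^5 km.
Circular speed at r₁: v₁ = √(μ/r₁) = √(1.26780×10^8/1.300×10^5) = 31.23 km/s.
Transfer-orbit speed at r₁ (vis-viva): v_p = √[μ(2/r₁ − 1/a_t)] = 41.64 km/s.
First burn Δv₁ = |v_p − v₁| = 10.41 km/s.
At r₂, v₂ = √(μ/r₂) = 11.041 km/s.
Transfer-orbit speed at r₂: v_a = √[μ(2/r₂ − 1/a_t)] = 5.2048 km/s.
Second burn Δv₂ = |v₂ − v_a| = 5.836 km/s.
Total Δv = Δv₁ + Δv₂ = 16.25 km/s.

Δv = 16200 m/s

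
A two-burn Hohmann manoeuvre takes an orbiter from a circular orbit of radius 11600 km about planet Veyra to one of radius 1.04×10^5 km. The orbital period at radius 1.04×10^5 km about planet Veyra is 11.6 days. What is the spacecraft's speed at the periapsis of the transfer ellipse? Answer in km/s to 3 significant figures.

v = 2.62 km/s

From Kepler's third law T² = 4π²r³/μ at r = 1.04×10^5 km, T = 11.6 days = 11.6 × 86400 s = 1.00224×10^6 s: μ = 4π²r³/T² = 44209.6 km³/s².
Transfer-ellipse semi-major axis a_t = (r₁ + r₂)/2 = (11600 + 1.040×10^5)/2 = 57800 km.
The periapsis of the transfer ellipse is at r = 11600 km.
Applying v² = μ(2/r − 1/a_t): v = 2.619 km/s.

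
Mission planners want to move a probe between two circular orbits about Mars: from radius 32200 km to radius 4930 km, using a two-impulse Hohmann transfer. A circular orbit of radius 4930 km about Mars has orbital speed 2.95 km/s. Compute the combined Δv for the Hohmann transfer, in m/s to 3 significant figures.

From the circular-orbit relation v² = μ/r at r = 4930 km: μ = v²r = (2.95)² × 4930 = 42903.3 km³/s².
Semi-major axis of the transfer orbit: a_t = (32200 + 4930)/2 = 18565 km.
Circular speed at r₁: v₁ = √(μ/r₁) = √(42903.3/32200) = 1.1543 km/s.
On the transfer ellipse at r₁, v² = μ(2/r − 1/a) gives v_a = √[μ(2/r₁ − 1/a_t)] = 0.59483 km/s.
First burn Δv₁ = |v_a − v₁| = 0.5595 km/s.
Circular speed at r₂: v₂ = √(μ/r₂) = 2.9500 km/s.
Transfer-orbit speed at r₂: v_p = √[μ(2/r₂ − 1/a_t)] = 3.8851 km/s.
Second burn Δv₂ = |v₂ − v_p| = 0.9351 km/s.
Total Δv = Δv₁ + Δv₂ = 1.495 km/s.

Δv = 1490 m/s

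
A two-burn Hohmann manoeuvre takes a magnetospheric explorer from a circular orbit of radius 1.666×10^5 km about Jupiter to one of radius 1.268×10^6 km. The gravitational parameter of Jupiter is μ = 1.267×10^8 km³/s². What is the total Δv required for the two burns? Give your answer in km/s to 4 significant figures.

Δv = 14.27 km/s

Transfer-ellipse semi-major axis a_t = (r₁ + r₂)/2 = (1.666×10^5 + 1.268×10^6)/2 = 7.173×10^5 km.
At r₁ the circular-orbit speed is v₁ = √(μ/r₁) = 27.57724 km/s.
On the transfer ellipse at r₁, vis-viva equation gives v_p = √[μ(2/r₁ − 1/a_t)] = 36.66570 km/s.
First burn Δv₁ = |v_p − v₁| = 9.088 km/s.
At r₂, v₂ = √(μ/r₂) = 9.996 km/s.
Transfer-orbit speed at r₂: v_a = √[μ(2/r₂ − 1/a_t)] = 4.817 km/s.
Second burn Δv₂ = |v₂ − v_a| = 5.179 km/s.
Total Δv = Δv₁ + Δv₂ = 14.27 km/s.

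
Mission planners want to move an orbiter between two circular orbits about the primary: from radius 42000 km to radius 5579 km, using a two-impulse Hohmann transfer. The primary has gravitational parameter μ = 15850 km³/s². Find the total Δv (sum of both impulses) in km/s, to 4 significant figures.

Semi-major axis of the transfer orbit: a_t = (42000 + 5579)/2 = 23789.5 km.
At r₁ the circular-orbit speed is v₁ = √(μ/r₁) = 0.6143 km/s.
Transfer-orbit speed at r₁ (vis-viva): v_a = √[μ(2/r₁ − 1/a_t)] = 0.2975 km/s.
First burn Δv₁ = |v_a − v₁| = 0.3168 km/s.
Circular speed at r₂: v₂ = √(μ/r₂) = 1.6855 km/s.
Transfer-orbit speed at r₂: v_p = √[μ(2/r₂ − 1/a_t)] = 2.2396 km/s.
Second burn Δv₂ = |v₂ − v_p| = 0.5541 km/s.
Δv = Δv₁ + Δv₂ = 0.3168 + 0.5541 = 0.8709 km/s.

Δv = 0.8709 km/s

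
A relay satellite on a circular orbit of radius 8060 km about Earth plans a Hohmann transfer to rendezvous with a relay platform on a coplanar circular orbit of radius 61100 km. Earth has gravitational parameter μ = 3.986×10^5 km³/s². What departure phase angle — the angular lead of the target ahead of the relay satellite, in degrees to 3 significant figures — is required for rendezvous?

φ = 103°

The Hohmann ellipse has a_t = (r₁ + r₂)/2 = 34580 km.
The half-period of the transfer ellipse is t = π√(a_t³/μ) = 32000 s.
The target's mean motion on its circular orbit is ω₂ = √(μ/r₂³) = 4.180×10^-5 rad/s.
Angle swept by the target during transfer: ω₂·t = 1.3376 rad = 76.64°.
The relay satellite traverses 180° on the transfer ellipse, so the target must lead by 180° − 76.64° = 103°.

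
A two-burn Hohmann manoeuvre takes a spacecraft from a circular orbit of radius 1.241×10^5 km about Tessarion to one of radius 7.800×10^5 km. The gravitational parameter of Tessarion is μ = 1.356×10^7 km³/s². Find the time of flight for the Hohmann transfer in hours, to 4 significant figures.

t = 72.03 hours

The Hohmann ellipse has a_t = (r₁ + r₂)/2 = 4.5205×10^5 km.
Half the transfer-orbit period gives t = π√(a_t³/μ) = 2.593×10^5 s.
Converting: 2.593×10^5 s ÷ 3600 s/hour = 72.03 hours.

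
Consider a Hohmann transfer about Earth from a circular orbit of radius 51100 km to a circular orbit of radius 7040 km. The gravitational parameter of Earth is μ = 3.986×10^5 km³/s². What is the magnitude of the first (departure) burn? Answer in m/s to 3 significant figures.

Δv₁ = 1420 m/s

Semi-major axis of the transfer orbit: a_t = (51100 + 7040)/2 = 29070 km.
On the circular orbit at r = 51100 km, v_c = √(μ/r) = 2.79292 km/s.
Vis-viva on the transfer ellipse at r = 51100 km gives v_t = √[μ(2/r − 1/a_t)] = 1.37443 km/s.
Δv₁ = |v_t − v_c| = |1.37443 − 2.79292| = 1.418 km/s.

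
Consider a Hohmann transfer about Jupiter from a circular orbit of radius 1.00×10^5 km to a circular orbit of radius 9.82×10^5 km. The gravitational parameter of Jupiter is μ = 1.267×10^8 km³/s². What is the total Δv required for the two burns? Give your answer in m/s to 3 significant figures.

Δv = 18800 m/s

The Hohmann ellipse has a_t = (r₁ + r₂)/2 = 5.410×10^5 km.
At r₁ the circular-orbit speed is v₁ = √(μ/r₁) = 35.595 km/s.
On the transfer ellipse at r₁, vis-viva equation gives v_p = √[μ(2/r₁ − 1/a_t)] = 47.956 km/s.
First burn Δv₁ = |v_p − v₁| = 12.361 km/s.
At r₂, v₂ = √(μ/r₂) = 11.3588 km/s.
Transfer-orbit speed at r₂: v_a = √[μ(2/r₂ − 1/a_t)] = 4.88353 km/s.
Second burn Δv₂ = |v₂ − v_a| = 6.4753 km/s.
Δv = Δv₁ + Δv₂ = 12.361 + 6.4753 = 18.84 km/s.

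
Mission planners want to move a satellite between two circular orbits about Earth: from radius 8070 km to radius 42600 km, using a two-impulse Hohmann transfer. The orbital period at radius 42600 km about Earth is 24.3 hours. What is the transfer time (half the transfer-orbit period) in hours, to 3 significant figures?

From Kepler's third law T² = 4π²r³/μ at r = 42600 km, T = 24.3 hours = 24.3 × 3600 s = 87480 s: μ = 4π²r³/T² = 3.98815×10^5 km³/s².
The Hohmann ellipse has a_t = (r₁ + r₂)/2 = 25335 km.
Half the transfer-orbit period gives t = π√(a_t³/μ) = 20060 s.
Converting: 20060 s ÷ 3600 s/hour = 5.57 hours.

t = 5.57 hours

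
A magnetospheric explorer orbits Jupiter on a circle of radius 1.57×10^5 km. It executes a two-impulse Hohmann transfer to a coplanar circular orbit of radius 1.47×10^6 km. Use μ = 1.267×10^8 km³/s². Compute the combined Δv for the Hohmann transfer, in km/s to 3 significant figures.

Δv = 15.0 km/s

The Hohmann ellipse has a_t = (r₁ + r₂)/2 = 8.135×10^5 km.
Circular speed at r₁: v₁ = √(μ/r₁) = √(1.267×10^8/1.570×10^5) = 28.408 km/s.
Transfer-orbit speed at r₁ (vis-viva equation): v_p = √[μ(2/r₁ − 1/a_t)] = 38.187 km/s.
First burn Δv₁ = |v_p − v₁| = 9.779 km/s.
At r₂, v₂ = √(μ/r₂) = 9.284 km/s.
Transfer-orbit speed at r₂: v_a = √[μ(2/r₂ − 1/a_t)] = 4.079 km/s.
Second burn Δv₂ = |v₂ − v_a| = 5.205 km/s.
Δv = Δv₁ + Δv₂ = 9.779 + 5.205 = 14.98 km/s.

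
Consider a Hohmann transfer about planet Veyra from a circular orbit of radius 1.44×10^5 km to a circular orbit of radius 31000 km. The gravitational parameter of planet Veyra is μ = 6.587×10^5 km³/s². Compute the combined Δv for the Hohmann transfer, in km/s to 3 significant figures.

Transfer-ellipse semi-major axis a_t = (r₁ + r₂)/2 = (1.440×10^5 + 31000)/2 = 87500 km.
At r₁ the circular-orbit speed is v₁ = √(μ/r₁) = 2.13876 km/s.
Transfer-orbit speed at r₁ (vis-viva): v_a = √[μ(2/r₁ − 1/a_t)] = 1.27303 km/s.
First burn Δv₁ = |v_a − v₁| = 0.8657 km/s.
At r₂, v₂ = √(μ/r₂) = 4.6096 km/s.
Transfer-orbit speed at r₂: v_p = √[μ(2/r₂ − 1/a_t)] = 5.9134 km/s.
Second burn Δv₂ = |v₂ − v_p| = 1.304 km/s.
Total Δv = Δv₁ + Δv₂ = 2.170 km/s.

Δv = 2.17 km/s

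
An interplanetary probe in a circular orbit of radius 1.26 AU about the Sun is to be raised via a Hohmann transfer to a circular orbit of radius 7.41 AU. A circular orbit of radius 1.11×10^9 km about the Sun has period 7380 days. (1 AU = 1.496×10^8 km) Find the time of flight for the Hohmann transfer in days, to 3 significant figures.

From Kepler's third law T² = 4π²r³/μ at r = 1.11×10^9 km, T = 7380 days = 7380 × 86400 s = 6.37632×10^8 s: μ = 4π²r³/T² = 1.32797×10^11 km³/s².
In km: r₁ = 1.26 × 1.496×10^8 = 1.88496×10^8 km; r₂ = 7.41 × 1.496×10^8 = 1.108536×10^9 km.
Semi-major axis of the transfer orbit: a_t = (1.88496×10^8 + 1.108536×10^9)/2 = 6.48516×10^8 km.
By Kepler's third law the transfer-orbit period is T = 2π√(a_t³/μ), so t = T/2 = 1.424×10^8 s.
Converting: 1.424×10^8 s ÷ 86400 s/day = 1650 days.

t = 1650 days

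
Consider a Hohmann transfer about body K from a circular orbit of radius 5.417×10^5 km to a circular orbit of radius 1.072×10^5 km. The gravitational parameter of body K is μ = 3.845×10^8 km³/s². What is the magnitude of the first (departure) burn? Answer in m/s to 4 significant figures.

Δv₁ = 11330 m/s

Transfer-ellipse semi-major axis a_t = (r₁ + r₂)/2 = (5.417×10^5 + 1.072×10^5)/2 = 3.2445×10^5 km.
On the circular orbit at r = 5.417×10^5 km, v_c = √(μ/r) = 26.64 km/s.
Vis-viva on the transfer ellipse at r = 5.417×10^5 km gives v_t = √[μ(2/r − 1/a_t)] = 15.31 km/s.
Δv₁ = |v_t − v_c| = |15.31 − 26.64| = 11.33 km/s.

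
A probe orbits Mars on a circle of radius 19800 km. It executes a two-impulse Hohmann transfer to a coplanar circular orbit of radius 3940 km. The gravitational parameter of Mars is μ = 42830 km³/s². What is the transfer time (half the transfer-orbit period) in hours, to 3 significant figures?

t = 5.45 hours

Transfer-ellipse semi-major axis a_t = (r₁ + r₂)/2 = (19800 + 3940)/2 = 11870 km.
Half the transfer-orbit period gives t = π√(a_t³/μ) = 19630 s.
Converting: 19630 s ÷ 3600 s/hour = 5.45 hours.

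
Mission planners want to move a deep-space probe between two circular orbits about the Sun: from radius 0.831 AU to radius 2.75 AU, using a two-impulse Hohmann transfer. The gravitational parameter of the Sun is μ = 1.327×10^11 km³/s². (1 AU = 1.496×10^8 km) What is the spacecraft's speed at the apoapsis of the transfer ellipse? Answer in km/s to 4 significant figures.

In km: r₁ = 0.831 × 1.496×10^8 = 1.243176×10^8 km; r₂ = 2.75 × 1.496×10^8 = 4.114×10^8 km.
Transfer-ellipse semi-major axis a_t = (r₁ + r₂)/2 = (1.243176×10^8 + 4.114×10^8)/2 = 2.678588×10^8 km.
At apoapsis, r = 4.114×10^8 km.
Applying v² = μ(2/r − 1/a_t): v = 12.24 km/s.

v = 12.24 km/s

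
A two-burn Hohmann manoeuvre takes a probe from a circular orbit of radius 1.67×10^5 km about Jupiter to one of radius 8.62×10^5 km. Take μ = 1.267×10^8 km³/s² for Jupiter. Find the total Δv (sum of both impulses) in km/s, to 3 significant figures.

Δv = 13.3 km/s

Semi-major axis of the transfer orbit: a_t = (1.670×10^5 + 8.620×10^5)/2 = 5.145×10^5 km.
At r₁ the circular-orbit speed is v₁ = √(μ/r₁) = 27.5442 km/s.
Transfer-orbit speed at r₁ (v² = μ(2/r − 1/a)): v_p = √[μ(2/r₁ − 1/a_t)] = 35.6526 km/s.
First burn Δv₁ = |v_p − v₁| = 8.1084 km/s.
At r₂, v₂ = √(μ/r₂) = 12.1237 km/s.
Transfer-orbit speed at r₂: v_a = √[μ(2/r₂ − 1/a_t)] = 6.90717 km/s.
Second burn Δv₂ = |v₂ − v_a| = 5.2165 km/s.
Total Δv = Δv₁ + Δv₂ = 13.32 km/s.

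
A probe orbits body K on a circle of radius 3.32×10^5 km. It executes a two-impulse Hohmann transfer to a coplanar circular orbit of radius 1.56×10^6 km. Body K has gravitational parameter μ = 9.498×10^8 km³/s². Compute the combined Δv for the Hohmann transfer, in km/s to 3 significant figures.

Transfer-ellipse semi-major axis a_t = (r₁ + r₂)/2 = (3.320×10^5 + 1.560×10^6)/2 = 9.460×10^5 km.
Circular speed at r₁: v₁ = √(μ/r₁) = √(9.498×10^8/3.320×10^5) = 53.49 km/s.
On the transfer ellipse at r₁, vis-viva equation gives v_p = √[μ(2/r₁ − 1/a_t)] = 68.69 km/s.
First burn Δv₁ = |v_p − v₁| = 15.20 km/s.
At r₂, v₂ = √(μ/r₂) = 24.675 km/s.
Transfer-orbit speed at r₂: v_a = √[μ(2/r₂ − 1/a_t)] = 14.618 km/s.
Second burn Δv₂ = |v₂ − v_a| = 10.06 km/s.
Total Δv = Δv₁ + Δv₂ = 25.26 km/s.

Δv = 25.3 km/s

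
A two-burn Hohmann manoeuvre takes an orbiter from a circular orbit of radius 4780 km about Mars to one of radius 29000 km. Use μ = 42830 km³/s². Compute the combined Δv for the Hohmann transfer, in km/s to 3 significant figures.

Δv = 1.50 km/s

The Hohmann ellipse has a_t = (r₁ + r₂)/2 = 16890 km.
At r₁ the circular-orbit speed is v₁ = √(μ/r₁) = 2.993 km/s.
Transfer-orbit speed at r₁ (vis-viva): v_p = √[μ(2/r₁ − 1/a_t)] = 3.922 km/s.
First burn Δv₁ = |v_p − v₁| = 0.9290 km/s.
At r₂, v₂ = √(μ/r₂) = 1.2153 km/s.
Transfer-orbit speed at r₂: v_a = √[μ(2/r₂ − 1/a_t)] = 0.64651 km/s.
Second burn Δv₂ = |v₂ − v_a| = 0.5688 km/s.
Total Δv = Δv₁ + Δv₂ = 1.498 km/s.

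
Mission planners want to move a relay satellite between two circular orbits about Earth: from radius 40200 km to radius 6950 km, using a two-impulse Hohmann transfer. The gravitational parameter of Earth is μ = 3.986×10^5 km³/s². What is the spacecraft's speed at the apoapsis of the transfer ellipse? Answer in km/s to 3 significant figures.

The Hohmann ellipse has a_t = (r₁ + r₂)/2 = 23575 km.
At apoapsis, r = 40200 km.
From the vis-viva equation, v = √[μ(2/r − 1/a_t)] = 1.710 km/s.

v = 1.71 km/s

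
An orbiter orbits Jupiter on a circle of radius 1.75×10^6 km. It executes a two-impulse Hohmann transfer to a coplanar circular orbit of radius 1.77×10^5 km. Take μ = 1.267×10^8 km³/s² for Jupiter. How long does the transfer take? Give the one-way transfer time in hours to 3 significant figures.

Semi-major axis of the transfer orbit: a_t = (1.750×10^6 + 1.770×10^5)/2 = 9.635×10^5 km.
Transfer time t = π√(a_t³/μ) = π√((9.635×10^5)³ / 1.267×10^8) = 2.640×10^5 s.
Converting: 2.640×10^5 s ÷ 3600 s/hour = 73.3 hours.

t = 73.3 hours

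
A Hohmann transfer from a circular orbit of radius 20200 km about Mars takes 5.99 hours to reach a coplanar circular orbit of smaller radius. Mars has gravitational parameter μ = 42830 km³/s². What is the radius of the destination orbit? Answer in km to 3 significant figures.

r₂ = 5070 km

Transfer time t = 5.99 hours = 21564 s, and t = π√(a_t³/μ).
So a_t = (μ t²/π²)^(1/3) = (42830 × (21564)² / π²)^(1/3) = 12637 km.
Since a_t = (r₁ + r₂)/2, r₂ = 2a_t − r₁ = 2×12637 − 20200 = 5074 km.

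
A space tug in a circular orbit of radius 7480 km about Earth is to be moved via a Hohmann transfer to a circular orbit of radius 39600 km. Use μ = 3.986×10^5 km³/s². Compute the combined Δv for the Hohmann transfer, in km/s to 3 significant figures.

Δv = 3.55 km/s

The Hohmann ellipse has a_t = (r₁ + r₂)/2 = 23540 km.
Circular speed at r₁: v₁ = √(μ/r₁) = √(3.986×10^5/7480) = 7.300 km/s.
On the transfer ellipse at r₁, vis-viva gives v_p = √[μ(2/r₁ − 1/a_t)] = 9.468 km/s.
First burn Δv₁ = |v_p − v₁| = 2.168 km/s.
Circular speed at r₂: v₂ = √(μ/r₂) = 3.1726 km/s.
Transfer-orbit speed at r₂: v_a = √[μ(2/r₂ − 1/a_t)] = 1.7884 km/s.
Second burn Δv₂ = |v₂ − v_a| = 1.384 km/s.
Δv = Δv₁ + Δv₂ = 2.168 + 1.384 = 3.552 km/s.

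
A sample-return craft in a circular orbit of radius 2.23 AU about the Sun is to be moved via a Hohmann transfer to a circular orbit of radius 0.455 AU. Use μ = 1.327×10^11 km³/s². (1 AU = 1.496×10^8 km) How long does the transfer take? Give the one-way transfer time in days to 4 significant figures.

In km: r₁ = 2.23 × 1.496×10^8 = 3.33608×10^8 km; r₂ = 0.455 × 1.496×10^8 = 6.8068×10^7 km.
Transfer-ellipse semi-major axis a_t = (r₁ + r₂)/2 = (3.33608×10^8 + 6.8068×10^7)/2 = 2.00838×10^8 km.
Transfer time t = π√(a_t³/μ) = π√((2.00838×10^8)³ / 1.327×10^11) = 2.455×10^7 s.
Converting: 2.455×10^7 s ÷ 86400 s/day = 284.1 days.

t = 284.1 days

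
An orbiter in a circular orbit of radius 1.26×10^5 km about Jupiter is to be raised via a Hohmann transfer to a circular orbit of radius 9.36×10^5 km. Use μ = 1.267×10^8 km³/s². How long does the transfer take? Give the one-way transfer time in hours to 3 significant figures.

Transfer-ellipse semi-major axis a_t = (r₁ + r₂)/2 = (1.260×10^5 + 9.360×10^5)/2 = 5.310×10^5 km.
Half the transfer-orbit period gives t = π√(a_t³/μ) = 1.080×10^5 s.
Converting: 1.080×10^5 s ÷ 3600 s/hour = 30.0 hours.

t = 30.0 hours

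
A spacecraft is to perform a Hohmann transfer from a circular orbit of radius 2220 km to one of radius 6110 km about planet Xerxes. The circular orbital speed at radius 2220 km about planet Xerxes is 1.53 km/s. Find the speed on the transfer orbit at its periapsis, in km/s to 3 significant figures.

From the circular-orbit relation v² = μ/r at r = 2220 km: μ = v²r = (1.53)² × 2220 = 5196.80 km³/s².
Semi-major axis of the transfer orbit: a_t = (2220 + 6110)/2 = 4165 km.
At periapsis, r = 2220 km.
Vis-viva: v = √[μ(2/r − 1/a_t)] = √[5196.80 × (2/2220 − 1/4165)] = 1.853 km/s.

v = 1.85 km/s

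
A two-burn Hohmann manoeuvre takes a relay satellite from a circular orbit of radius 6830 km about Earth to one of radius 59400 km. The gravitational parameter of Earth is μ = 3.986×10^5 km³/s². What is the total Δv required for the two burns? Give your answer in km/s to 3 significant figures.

Δv = 4.01 km/s

Semi-major axis of the transfer orbit: a_t = (6830 + 59400)/2 = 33115 km.
At r₁ the circular-orbit speed is v₁ = √(μ/r₁) = 7.6394 km/s.
Transfer-orbit speed at r₁ (vis-viva equation): v_p = √[μ(2/r₁ − 1/a_t)] = 10.231 km/s.
First burn Δv₁ = |v_p − v₁| = 2.592 km/s.
Circular speed at r₂: v₂ = √(μ/r₂) = 2.590 km/s.
Transfer-orbit speed at r₂: v_a = √[μ(2/r₂ − 1/a_t)] = 1.176 km/s.
Second burn Δv₂ = |v₂ − v_a| = 1.414 km/s.
Total Δv = Δv₁ + Δv₂ = 4.006 km/s.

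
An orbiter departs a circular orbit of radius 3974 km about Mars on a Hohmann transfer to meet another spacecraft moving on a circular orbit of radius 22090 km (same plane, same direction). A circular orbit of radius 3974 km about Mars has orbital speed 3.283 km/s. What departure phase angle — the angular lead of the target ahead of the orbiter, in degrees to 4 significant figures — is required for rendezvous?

From the circular-orbit relation v² = μ/r at r = 3974 km: μ = v²r = (3.283)² × 3974 = 42832.1 km³/s².
Semi-major axis of the transfer orbit: a_t = (3974 + 22090)/2 = 13032 km.
The half-period of the transfer ellipse is t = π√(a_t³/μ) = 22583.0 s.
Target angular speed ω₂ = √(μ/r₂³) = 6.30364×10^-5 rad/s.
Angle swept by the target during transfer: ω₂·t = 1.42355 rad = 81.56°.
Arrival is 180° from departure on the ellipse, so φ = 180° − 81.56° = 98.44°.

φ = 98.44°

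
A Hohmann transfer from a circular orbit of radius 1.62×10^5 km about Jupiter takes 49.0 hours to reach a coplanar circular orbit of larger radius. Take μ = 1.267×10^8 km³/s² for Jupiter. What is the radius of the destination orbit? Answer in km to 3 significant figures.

r₂ = 1.31×10^6 km

Transfer time t = 49.0 hours = 1.764×10^5 s, and t = π√(a_t³/μ).
So a_t = (μ t²/π²)^(1/3) = (1.267×10^8 × (1.764×10^5)² / π²)^(1/3) = 7.3648×10^5 km.
Since a_t = (r₁ + r₂)/2, r₂ = 2a_t − r₁ = 2×7.3648×10^5 − 1.620×10^5 = 1.31096×10^6 km.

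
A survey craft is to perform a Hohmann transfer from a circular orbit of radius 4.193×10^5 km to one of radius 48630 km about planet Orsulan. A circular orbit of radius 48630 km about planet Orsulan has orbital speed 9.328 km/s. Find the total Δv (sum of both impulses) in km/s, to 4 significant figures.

From the circular-orbit relation v² = μ/r at r = 48630 km: μ = v²r = (9.328)² × 48630 = 4.23137×10^6 km³/s².
Semi-major axis of the transfer orbit: a_t = (4.193×10^5 + 48630)/2 = 2.33965×10^5 km.
At r₁ the circular-orbit speed is v₁ = √(μ/r₁) = 3.1767 km/s.
On the transfer ellipse at r₁, vis-viva equation gives v_a = √[μ(2/r₁ − 1/a_t)] = 1.4483 km/s.
First burn Δv₁ = |v_a − v₁| = 1.728 km/s.
Circular speed at r₂: v₂ = √(μ/r₂) = 9.3280 km/s.
Transfer-orbit speed at r₂: v_p = √[μ(2/r₂ − 1/a_t)] = 12.488 km/s.
Second burn Δv₂ = |v₂ − v_p| = 3.160 km/s.
Total Δv = Δv₁ + Δv₂ = 4.888 km/s.

Δv = 4.888 km/s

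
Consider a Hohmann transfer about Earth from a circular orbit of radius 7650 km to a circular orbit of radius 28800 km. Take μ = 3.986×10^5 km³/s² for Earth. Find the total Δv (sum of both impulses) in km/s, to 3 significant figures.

The Hohmann ellipse has a_t = (r₁ + r₂)/2 = 18225 km.
Circular speed at r₁: v₁ = √(μ/r₁) = √(3.986×10^5/7650) = 7.218 km/s.
Transfer-orbit speed at r₁ (v² = μ(2/r − 1/a)): v_p = √[μ(2/r₁ − 1/a_t)] = 9.074 km/s.
First burn Δv₁ = |v_p − v₁| = 1.856 km/s.
At r₂, v₂ = √(μ/r₂) = 3.720 km/s.
Transfer-orbit speed at r₂: v_a = √[μ(2/r₂ − 1/a_t)] = 2.410 km/s.
Second burn Δv₂ = |v₂ − v_a| = 1.310 km/s.
Δv = Δv₁ + Δv₂ = 1.856 + 1.310 = 3.166 km/s.

Δv = 3.17 km/s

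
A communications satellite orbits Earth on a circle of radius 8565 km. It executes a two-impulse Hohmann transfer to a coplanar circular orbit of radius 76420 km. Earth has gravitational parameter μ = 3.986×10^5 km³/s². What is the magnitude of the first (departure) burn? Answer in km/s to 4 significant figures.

Transfer-ellipse semi-major axis a_t = (r₁ + r₂)/2 = (8565 + 76420)/2 = 42492.5 km.
On the circular orbit at r = 8565 km, v_c = √(μ/r) = 6.822 km/s.
Transfer-orbit speed at the same r (vis-viva, a = a_t): v_t = √[μ(2/r − 1/a_t)] = 9.149 km/s.
Δv₁ = |v_t − v_c| = |9.149 − 6.822| = 2.327 km/s.

Δv₁ = 2.327 km/s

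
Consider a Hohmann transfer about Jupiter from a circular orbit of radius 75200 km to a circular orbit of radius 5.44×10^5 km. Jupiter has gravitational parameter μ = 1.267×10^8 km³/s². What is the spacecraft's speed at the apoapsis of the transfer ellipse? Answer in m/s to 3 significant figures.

v = 7520 m/s

Transfer-ellipse semi-major axis a_t = (r₁ + r₂)/2 = (75200 + 5.440×10^5)/2 = 3.096×10^5 km.
The apoapsis of the transfer ellipse is at r = 5.440×10^5 km.
Applying v² = μ(2/r − 1/a_t): v = 7.521 km/s.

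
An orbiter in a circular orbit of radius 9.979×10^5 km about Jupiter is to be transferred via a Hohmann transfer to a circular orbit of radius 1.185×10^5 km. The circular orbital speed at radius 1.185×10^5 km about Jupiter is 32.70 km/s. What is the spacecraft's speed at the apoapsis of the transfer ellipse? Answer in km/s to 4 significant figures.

v = 5.192 km/s

From the circular-orbit relation v² = μ/r at r = 1.185×10^5 km: μ = v²r = (32.70)² × 1.185×10^5 = 1.26711×10^8 km³/s².
Transfer-ellipse semi-major axis a_t = (r₁ + r₂)/2 = (9.979×10^5 + 1.185×10^5)/2 = 5.582×10^5 km.
The apoapsis of the transfer ellipse is at r = 9.979×10^5 km.
From the vis-viva equation, v = √[μ(2/r − 1/a_t)] = 5.192 km/s.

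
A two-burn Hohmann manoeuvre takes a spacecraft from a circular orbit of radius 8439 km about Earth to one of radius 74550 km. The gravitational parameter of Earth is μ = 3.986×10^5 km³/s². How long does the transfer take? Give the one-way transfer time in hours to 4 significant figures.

The Hohmann ellipse has a_t = (r₁ + r₂)/2 = 41494.5 km.
Transfer time t = π√(a_t³/μ) = π√((41494.5)³ / 3.986×10^5) = 42060 s.
Converting: 42060 s ÷ 3600 s/hour = 11.68 hours.

t = 11.68 hours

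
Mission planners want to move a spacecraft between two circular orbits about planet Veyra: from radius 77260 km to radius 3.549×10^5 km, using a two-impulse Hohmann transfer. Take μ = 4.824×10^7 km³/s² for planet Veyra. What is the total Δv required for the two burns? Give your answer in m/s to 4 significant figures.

Semi-major axis of the transfer orbit: a_t = (77260 + 3.549×10^5)/2 = 2.1608×10^5 km.
At r₁ the circular-orbit speed is v₁ = √(μ/r₁) = 24.988 km/s.
On the transfer ellipse at r₁, vis-viva equation gives v_p = √[μ(2/r₁ − 1/a_t)] = 32.024 km/s.
First burn Δv₁ = |v_p − v₁| = 7.036 km/s.
Circular speed at r₂: v₂ = √(μ/r₂) = 11.6587 km/s.
Transfer-orbit speed at r₂: v_a = √[μ(2/r₂ − 1/a_t)] = 6.97141 km/s.
Second burn Δv₂ = |v₂ − v_a| = 4.687 km/s.
Δv = Δv₁ + Δv₂ = 7.036 + 4.687 = 11.72 km/s.

Δv = 11720 m/s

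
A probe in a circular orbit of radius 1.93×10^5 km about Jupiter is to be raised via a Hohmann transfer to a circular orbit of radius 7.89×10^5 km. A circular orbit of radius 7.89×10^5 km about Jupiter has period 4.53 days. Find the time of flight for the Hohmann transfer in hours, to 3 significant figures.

t = 26.7 hours

From Kepler's third law T² = 4π²r³/μ at r = 7.89×10^5 km, T = 4.53 days = 4.53 × 86400 s = 3.91392×10^5 s: μ = 4π²r³/T² = 1.26581×10^8 km³/s².
The Hohmann ellipse has a_t = (r₁ + r₂)/2 = 4.910×10^5 km.
Transfer time t = π√(a_t³/μ) = π√((4.910×10^5)³ / 1.26581×10^8) = 96070 s.
Converting: 96070 s ÷ 3600 s/hour = 26.7 hours.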